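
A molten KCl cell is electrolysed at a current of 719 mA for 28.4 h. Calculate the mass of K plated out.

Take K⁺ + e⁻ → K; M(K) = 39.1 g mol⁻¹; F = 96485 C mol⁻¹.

29.8 g

Q = I·t = 0.7190 A × 102240 s = 73510 C.
n(e⁻) = Q/F = 73510 / 96485 = 0.7619 mol.
K⁺ + e⁻ → K, so n(K) = n(e⁻)/1 = 0.7619 mol.
m = n·M = 0.7619 × 39.1 = 29.8 g.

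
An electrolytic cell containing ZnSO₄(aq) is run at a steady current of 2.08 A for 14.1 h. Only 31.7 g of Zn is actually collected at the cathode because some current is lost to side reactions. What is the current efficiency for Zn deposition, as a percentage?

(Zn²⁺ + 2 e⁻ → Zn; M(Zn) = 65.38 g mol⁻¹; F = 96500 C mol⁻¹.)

88.6 %

Q = I·t = 2.080 × 50760 = 105600 C; n(e⁻) = 105600/96500 = 1.094 mol.
Theoretical n(Zn) = n(e⁻)/2 = 0.5471 mol, i.e. m_theo = 0.5471 × 65.38 = 35.77 g.
Efficiency = m_actual / m_theo = 31.7 / 35.77 = 88.6 %.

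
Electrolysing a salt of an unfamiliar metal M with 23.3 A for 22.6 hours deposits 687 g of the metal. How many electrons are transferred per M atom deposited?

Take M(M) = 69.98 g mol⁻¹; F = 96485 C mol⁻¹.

2

Q = I·t = 23.30 A × 81360 s = 1896000 C, so n(e⁻) = 1896000/96485 = 19.65 mol.
n(M) deposited = 687 / 69.98 = 9.817 mol.
Electrons per atom = n(e⁻)/n(M) = 19.65 / 9.817 = 2.00 ≈ 2, so the ion is M²⁺.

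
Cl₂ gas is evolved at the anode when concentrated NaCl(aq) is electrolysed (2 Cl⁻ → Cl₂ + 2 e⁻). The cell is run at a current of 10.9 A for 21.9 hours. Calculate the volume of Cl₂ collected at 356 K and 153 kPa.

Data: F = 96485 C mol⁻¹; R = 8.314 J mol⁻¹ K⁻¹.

86.1 L

Q = I·t = 10.90 A × 78840 s = 859400 C.
n(e⁻) = Q/F = 859400 / 96485 = 8.907 mol.
2 electrons are transferred per Cl₂ molecule, so n(Cl₂) = 8.907 / 2 = 4.453 mol.
V = nRT/P = (4.453 × 8.314 × 356) / (153 × 10³ Pa) = 0.0861 m³ = 86.1 L.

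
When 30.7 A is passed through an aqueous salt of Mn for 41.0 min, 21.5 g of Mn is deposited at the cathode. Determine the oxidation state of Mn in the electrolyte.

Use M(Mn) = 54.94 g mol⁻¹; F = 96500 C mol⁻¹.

Q = I·t = 30.70 A × 2460.0 s = 75520 C, so n(e⁻) = 75520/96500 = 0.7826 mol.
n(Mn) deposited = 21.5 / 54.94 = 0.3913 mol.
Electrons per atom = n(e⁻)/n(Mn) = 0.7826 / 0.3913 = 2.00 ≈ 2, so the ion is Mn²⁺.

+2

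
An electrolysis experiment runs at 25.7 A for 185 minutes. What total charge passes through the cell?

2.85 × 10⁵ C

Q = I·t = 25.70 A × 11100 s = 2.85 × 10⁵ C.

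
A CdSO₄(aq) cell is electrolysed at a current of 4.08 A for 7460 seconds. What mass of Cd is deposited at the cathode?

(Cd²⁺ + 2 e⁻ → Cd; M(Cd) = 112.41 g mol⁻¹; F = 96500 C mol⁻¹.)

Q = I·t = 4.080 A × 7460.0 s = 30440 C.
n(e⁻) = Q/F = 30440 / 96500 = 0.3154 mol.
Cd²⁺ + 2 e⁻ → Cd, so n(Cd) = n(e⁻)/2 = 0.1577 mol.
m = n·M = 0.1577 × 112.41 = 17.7 g.

17.7 g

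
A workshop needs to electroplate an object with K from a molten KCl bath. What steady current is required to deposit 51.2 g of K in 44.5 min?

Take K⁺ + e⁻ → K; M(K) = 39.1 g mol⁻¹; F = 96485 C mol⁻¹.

47.3 A

n(K) = 51.2 / 39.1 = 1.309 mol.
n(e⁻) = 1 × 1.309 = 1.309 mol.
Q = n(e⁻)·F = 1.309 × 96485 = 126300 C.
I = Q/t = 126300 / 2670.0 s = 47.3 A.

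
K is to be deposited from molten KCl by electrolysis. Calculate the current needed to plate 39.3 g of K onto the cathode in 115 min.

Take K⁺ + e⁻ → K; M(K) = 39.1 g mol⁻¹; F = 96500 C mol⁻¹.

n(K) = 39.3 / 39.1 = 1.005 mol.
n(e⁻) = 1 × 1.005 = 1.005 mol.
Q = n(e⁻)·F = 1.005 × 96500 = 96990 C.
I = Q/t = 96990 / 6900.0 s = 14.1 A.

14.1 A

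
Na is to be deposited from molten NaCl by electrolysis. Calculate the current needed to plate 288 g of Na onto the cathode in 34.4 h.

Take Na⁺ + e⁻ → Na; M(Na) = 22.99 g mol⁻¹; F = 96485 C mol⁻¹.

9.76 A

n(Na) = 288 / 22.99 = 12.53 mol.
n(e⁻) = 1 × 12.53 = 12.53 mol.
Q = n(e⁻)·F = 12.53 × 96485 = 1209000 C.
I = Q/t = 1209000 / 123840 s = 9.76 A.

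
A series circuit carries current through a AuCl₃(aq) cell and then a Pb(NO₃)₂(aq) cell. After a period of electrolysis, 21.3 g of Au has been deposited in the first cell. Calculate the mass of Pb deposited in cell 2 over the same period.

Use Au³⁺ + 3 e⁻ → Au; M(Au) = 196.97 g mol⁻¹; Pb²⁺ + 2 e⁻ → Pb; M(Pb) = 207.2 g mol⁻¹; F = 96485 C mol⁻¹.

n(Au) = 21.3 / 196.97 = 0.1081 mol.
Since Au³⁺ + 3 e⁻ → Au, n(e⁻) passed = 3 × 0.1081 = 0.3244 mol.
Cells in series carry the same charge, so the same 0.3244 mol of electrons passes through cell 2.
Pb²⁺ + 2 e⁻ → Pb, so n(Pb) = 0.3244 / 2 = 0.1622 mol.
m(Pb) = 0.1622 × 207.2 = 33.6 g.

33.6 g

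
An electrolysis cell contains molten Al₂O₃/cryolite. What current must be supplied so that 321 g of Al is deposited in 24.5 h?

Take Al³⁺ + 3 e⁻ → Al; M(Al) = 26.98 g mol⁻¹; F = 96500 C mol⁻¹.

n(Al) = 321 / 26.98 = 11.90 mol.
n(e⁻) = 3 × 11.90 = 35.69 mol.
Q = n(e⁻)·F = 35.69 × 96500 = 3444000 C.
I = Q/t = 3444000 / 88200 s = 39.1 A.

39.1 A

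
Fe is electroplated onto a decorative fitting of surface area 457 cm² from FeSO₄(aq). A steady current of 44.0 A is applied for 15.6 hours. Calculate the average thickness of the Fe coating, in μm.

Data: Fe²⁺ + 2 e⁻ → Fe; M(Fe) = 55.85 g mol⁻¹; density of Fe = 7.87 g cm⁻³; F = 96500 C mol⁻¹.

Q = I·t = 44.00 × 56160 = 2471000 C; n(e⁻) = 25.61 mol.
n(Fe) = n(e⁻)/2 = 12.80 mol, so m = 12.80 × 55.85 = 715.1 g.
Volume = m/ρ = 715.1 / 7.87 = 90.86 cm³.
Thickness = V/A = 90.86 / 457 = 0.199 cm = 1990 μm.

1990 μm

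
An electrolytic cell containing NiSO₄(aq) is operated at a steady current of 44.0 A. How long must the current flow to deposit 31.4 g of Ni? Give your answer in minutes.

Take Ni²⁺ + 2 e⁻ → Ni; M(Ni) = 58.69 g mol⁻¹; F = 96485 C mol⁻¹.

39.1 min

n(Ni) = m/M = 31.4 / 58.69 = 0.5350 mol.
Each Ni atom requires 2 electrons, so n(e⁻) = 2 × 0.5350 = 1.070 mol.
Q = n(e⁻)·F = 1.070 × 96485 = 103200 C.
t = Q/I = 103200 / 44.00 A = 2346 s = 39.1 min.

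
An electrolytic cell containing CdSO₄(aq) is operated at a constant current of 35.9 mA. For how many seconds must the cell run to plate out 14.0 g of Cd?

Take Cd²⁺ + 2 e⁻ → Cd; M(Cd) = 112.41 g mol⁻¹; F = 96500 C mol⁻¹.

n(Cd) = m/M = 14.0 / 112.41 = 0.1245 mol.
Each Cd atom requires 2 electrons, so n(e⁻) = 2 × 0.1245 = 0.2491 mol.
Q = n(e⁻)·F = 0.2491 × 96500 = 24040 C.
t = Q/I = 24040 / 0.03590 A = 669600 s.

6.70 × 10⁵ s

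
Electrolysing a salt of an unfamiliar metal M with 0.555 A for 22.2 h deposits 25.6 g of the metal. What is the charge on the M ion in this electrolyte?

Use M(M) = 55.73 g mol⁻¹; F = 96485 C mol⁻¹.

+1

Q = I·t = 0.5550 A × 79920 s = 44360 C, so n(e⁻) = 44360/96485 = 0.4597 mol.
n(M) deposited = 25.6 / 55.73 = 0.4594 mol.
Electrons per atom = n(e⁻)/n(M) = 0.4597 / 0.4594 = 1.00 ≈ 1, so the ion is M⁺.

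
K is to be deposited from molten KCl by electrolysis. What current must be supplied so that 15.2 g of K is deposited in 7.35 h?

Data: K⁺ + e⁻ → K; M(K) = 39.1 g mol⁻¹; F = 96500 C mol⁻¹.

1.42 A

n(K) = 15.2 / 39.1 = 0.3887 mol.
n(e⁻) = 1 × 0.3887 = 0.3887 mol.
Q = n(e⁻)·F = 0.3887 × 96500 = 37510 C.
I = Q/t = 37510 / 26460 s = 1.42 A.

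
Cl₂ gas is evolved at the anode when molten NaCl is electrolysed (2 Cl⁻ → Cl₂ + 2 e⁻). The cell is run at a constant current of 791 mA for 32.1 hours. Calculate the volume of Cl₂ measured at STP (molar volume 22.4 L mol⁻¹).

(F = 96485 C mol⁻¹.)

Q = I·t = 0.7910 A × 115560 s = 91410 C.
n(e⁻) = Q/F = 91410 / 96485 = 0.9474 mol.
2 electrons are transferred per Cl₂ molecule, so n(Cl₂) = 0.9474 / 2 = 0.4737 mol.
V = n × V_m = 0.4737 × 22.4 = 10.6 L.

10.6 L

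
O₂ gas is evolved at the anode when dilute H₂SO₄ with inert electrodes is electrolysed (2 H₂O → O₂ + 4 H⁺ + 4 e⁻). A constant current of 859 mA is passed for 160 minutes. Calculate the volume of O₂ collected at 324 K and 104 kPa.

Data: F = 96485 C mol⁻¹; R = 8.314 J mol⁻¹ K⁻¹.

0.553 L

Q = I·t = 0.8590 A × 9600.0 s = 8246 C.
n(e⁻) = Q/F = 8246 / 96485 = 0.08547 mol.
4 electrons are transferred per O₂ molecule, so n(O₂) = 0.08547 / 4 = 0.02137 mol.
V = nRT/P = (0.02137 × 8.314 × 324) / (104 × 10³ Pa) = 5.53 × 10⁻⁴ m³ = 0.553 L.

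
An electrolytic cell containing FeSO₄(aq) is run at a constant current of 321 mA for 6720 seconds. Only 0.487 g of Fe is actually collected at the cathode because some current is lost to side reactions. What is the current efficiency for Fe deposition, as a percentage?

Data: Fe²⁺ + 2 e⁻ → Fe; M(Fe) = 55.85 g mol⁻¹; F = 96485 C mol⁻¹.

78.0 %

Q = I·t = 0.3210 × 6720.0 = 2157 C; n(e⁻) = 2157/96485 = 0.02236 mol.
Theoretical n(Fe) = n(e⁻)/2 = 0.01118 mol, i.e. m_theo = 0.01118 × 55.85 = 0.6243 g.
Efficiency = m_actual / m_theo = 0.487 / 0.6243 = 78.0 %.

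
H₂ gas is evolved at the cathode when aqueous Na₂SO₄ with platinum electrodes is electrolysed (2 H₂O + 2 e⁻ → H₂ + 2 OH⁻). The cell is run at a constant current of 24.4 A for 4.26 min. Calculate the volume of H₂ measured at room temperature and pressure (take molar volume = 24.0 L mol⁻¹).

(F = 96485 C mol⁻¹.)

Q = I·t = 24.40 A × 255.60 s = 6237 C.
n(e⁻) = Q/F = 6237 / 96485 = 0.06464 mol.
2 electrons are transferred per H₂ molecule, so n(H₂) = 0.06464 / 2 = 0.03232 mol.
V = n × V_m = 0.03232 × 24.0 = 0.776 L.

0.776 L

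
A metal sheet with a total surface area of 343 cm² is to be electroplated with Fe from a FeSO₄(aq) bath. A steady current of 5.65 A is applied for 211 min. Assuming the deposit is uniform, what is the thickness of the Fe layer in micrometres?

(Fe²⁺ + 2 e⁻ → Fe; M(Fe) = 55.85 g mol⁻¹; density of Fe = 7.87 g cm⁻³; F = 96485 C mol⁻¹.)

76.7 μm

Q = I·t = 5.650 × 12660 = 71530 C; n(e⁻) = 0.7413 mol.
n(Fe) = n(e⁻)/2 = 0.3707 mol, so m = 0.3707 × 55.85 = 20.70 g.
Volume = m/ρ = 20.70 / 7.87 = 2.631 cm³.
Thickness = V/A = 2.631 / 343 = 0.00767 cm = 76.7 μm.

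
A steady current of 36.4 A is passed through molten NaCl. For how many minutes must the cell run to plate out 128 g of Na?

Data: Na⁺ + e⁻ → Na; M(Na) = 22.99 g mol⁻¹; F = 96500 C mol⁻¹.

n(Na) = m/M = 128 / 22.99 = 5.568 mol.
Each Na atom requires 1 electron, so n(e⁻) = 1 × 5.568 = 5.568 mol.
Q = n(e⁻)·F = 5.568 × 96500 = 537300 C.
t = Q/I = 537300 / 36.40 A = 14760 s = 246 min.

246 min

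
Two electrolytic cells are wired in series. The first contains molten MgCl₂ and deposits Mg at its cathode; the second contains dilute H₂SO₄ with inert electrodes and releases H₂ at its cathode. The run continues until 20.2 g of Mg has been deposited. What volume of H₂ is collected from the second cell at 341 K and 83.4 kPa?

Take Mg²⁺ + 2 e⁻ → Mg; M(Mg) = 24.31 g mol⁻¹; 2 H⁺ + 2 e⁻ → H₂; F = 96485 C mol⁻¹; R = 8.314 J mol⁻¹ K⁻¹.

28.2 L

n(Mg) = 20.2 / 24.31 = 0.8309 mol, so n(e⁻) = 2 × 0.8309 = 1.662 mol.
The cells are in series, so the same 1.662 mol of electrons passes through the second cell.
2 H⁺ + 2 e⁻ → H₂ — 2 mol e⁻ per mol H₂, so n(H₂) = 1.662/2 = 0.8309 mol.
V = nRT/P = (0.8309 × 8.314 × 341) / (83.4 × 10³) = 0.0282 m³ = 28.2 L.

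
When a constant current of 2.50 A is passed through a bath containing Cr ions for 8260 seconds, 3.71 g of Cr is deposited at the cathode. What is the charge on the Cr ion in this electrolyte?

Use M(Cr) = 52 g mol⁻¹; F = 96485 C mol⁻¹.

+3

Q = I·t = 2.500 A × 8260.0 s = 20650 C, so n(e⁻) = 20650/96485 = 0.2140 mol.
n(Cr) deposited = 3.71 / 52 = 0.07135 mol.
Electrons per atom = n(e⁻)/n(Cr) = 0.2140 / 0.07135 = 3.00 ≈ 3, so the ion is Cr³⁺.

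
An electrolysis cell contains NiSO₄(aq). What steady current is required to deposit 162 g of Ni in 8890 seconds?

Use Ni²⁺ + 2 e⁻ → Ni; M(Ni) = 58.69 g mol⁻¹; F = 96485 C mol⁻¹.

59.9 A

n(Ni) = 162 / 58.69 = 2.760 mol.
n(e⁻) = 2 × 2.760 = 5.521 mol.
Q = n(e⁻)·F = 5.521 × 96485 = 532600 C.
I = Q/t = 532600 / 8890.0 s = 59.9 A.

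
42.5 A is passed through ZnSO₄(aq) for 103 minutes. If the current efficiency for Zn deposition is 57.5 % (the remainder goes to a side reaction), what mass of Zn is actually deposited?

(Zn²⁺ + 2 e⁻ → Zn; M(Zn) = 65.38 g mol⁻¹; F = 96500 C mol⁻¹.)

Q = I·t = 42.50 × 6180.0 = 262600 C.
n(e⁻) = 262600/96500 = 2.722 mol; theoretically n(Zn) = 2.722/2 = 1.361 mol, m_theo = 88.97 g.
At 57.5 % efficiency, m_actual = 0.575 × 88.97 = 51.2 g.

51.2 g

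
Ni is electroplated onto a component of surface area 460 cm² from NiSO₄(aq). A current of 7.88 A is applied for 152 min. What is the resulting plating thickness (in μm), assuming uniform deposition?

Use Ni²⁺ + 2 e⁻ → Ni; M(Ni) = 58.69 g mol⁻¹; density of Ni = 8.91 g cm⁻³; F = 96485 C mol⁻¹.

Q = I·t = 7.880 × 9120.0 = 71870 C; n(e⁻) = 0.7448 mol.
n(Ni) = n(e⁻)/2 = 0.3724 mol, so m = 0.3724 × 58.69 = 21.86 g.
Volume = m/ρ = 21.86 / 8.91 = 2.453 cm³.
Thickness = V/A = 2.453 / 460 = 0.00533 cm = 53.3 μm.

53.3 μm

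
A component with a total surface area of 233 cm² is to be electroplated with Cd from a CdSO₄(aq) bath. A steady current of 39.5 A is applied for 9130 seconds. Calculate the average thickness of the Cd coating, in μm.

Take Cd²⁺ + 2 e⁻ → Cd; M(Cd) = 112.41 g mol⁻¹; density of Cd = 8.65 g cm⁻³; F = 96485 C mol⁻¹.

Q = I·t = 39.50 × 9130.0 = 360600 C; n(e⁻) = 3.738 mol.
n(Cd) = n(e⁻)/2 = 1.869 mol, so m = 1.869 × 112.41 = 210.1 g.
Volume = m/ρ = 210.1 / 8.65 = 24.29 cm³.
Thickness = V/A = 24.29 / 233 = 0.104 cm = 1040 μm.

1040 μm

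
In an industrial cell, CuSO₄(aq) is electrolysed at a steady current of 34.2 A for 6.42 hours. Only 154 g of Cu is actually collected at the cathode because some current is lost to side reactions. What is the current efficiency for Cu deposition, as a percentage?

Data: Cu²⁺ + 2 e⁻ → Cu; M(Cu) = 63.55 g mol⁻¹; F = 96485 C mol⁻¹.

59.2 %

Q = I·t = 34.20 × 23112 = 790400 C; n(e⁻) = 790400/96485 = 8.192 mol.
Theoretical n(Cu) = n(e⁻)/2 = 4.096 mol, i.e. m_theo = 4.096 × 63.55 = 260.3 g.
Efficiency = m_actual / m_theo = 154 / 260.3 = 59.2 %.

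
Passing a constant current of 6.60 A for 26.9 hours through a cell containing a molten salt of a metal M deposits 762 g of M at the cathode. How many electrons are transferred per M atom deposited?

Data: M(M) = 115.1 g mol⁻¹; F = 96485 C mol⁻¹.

Q = I·t = 6.600 A × 96840 s = 639100 C, so n(e⁻) = 639100/96485 = 6.624 mol.
n(M) deposited = 762 / 115.1 = 6.620 mol.
Electrons per atom = n(e⁻)/n(M) = 6.624 / 6.620 = 1.00 ≈ 1, so the ion is M⁺.

1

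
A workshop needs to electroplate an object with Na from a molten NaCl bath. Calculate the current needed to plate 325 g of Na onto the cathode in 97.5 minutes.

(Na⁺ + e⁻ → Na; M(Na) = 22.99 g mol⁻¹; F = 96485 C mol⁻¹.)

n(Na) = 325 / 22.99 = 14.14 mol.
n(e⁻) = 1 × 14.14 = 14.14 mol.
Q = n(e⁻)·F = 14.14 × 96485 = 1364000 C.
I = Q/t = 1364000 / 5850.0 s = 233 A.

233 A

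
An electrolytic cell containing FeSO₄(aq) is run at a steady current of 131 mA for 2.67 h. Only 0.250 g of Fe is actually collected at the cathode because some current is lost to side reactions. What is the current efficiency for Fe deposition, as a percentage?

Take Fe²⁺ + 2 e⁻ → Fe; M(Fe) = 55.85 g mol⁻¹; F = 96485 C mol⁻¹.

68.6 %

Q = I·t = 0.1310 × 9612.0 = 1259 C; n(e⁻) = 1259/96485 = 0.01305 mol.
Theoretical n(Fe) = n(e⁻)/2 = 0.006525 mol, i.e. m_theo = 0.006525 × 55.85 = 0.3644 g.
Efficiency = m_actual / m_theo = 0.250 / 0.3644 = 68.6 %.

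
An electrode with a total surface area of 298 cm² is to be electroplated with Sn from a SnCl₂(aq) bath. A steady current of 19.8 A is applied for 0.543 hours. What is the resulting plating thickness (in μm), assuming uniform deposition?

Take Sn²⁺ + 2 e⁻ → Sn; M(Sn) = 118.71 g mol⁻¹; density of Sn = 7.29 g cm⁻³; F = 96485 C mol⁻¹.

110 μm

Q = I·t = 19.80 × 1954.8 = 38710 C; n(e⁻) = 0.4012 mol.
n(Sn) = n(e⁻)/2 = 0.2006 mol, so m = 0.2006 × 118.71 = 23.81 g.
Volume = m/ρ = 23.81 / 7.29 = 3.266 cm³.
Thickness = V/A = 3.266 / 298 = 0.0110 cm = 110 μm.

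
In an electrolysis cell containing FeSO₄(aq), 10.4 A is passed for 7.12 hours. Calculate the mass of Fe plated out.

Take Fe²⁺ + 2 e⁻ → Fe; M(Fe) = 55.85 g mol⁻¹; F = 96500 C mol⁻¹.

Q = I·t = 10.40 A × 25632 s = 266600 C.
n(e⁻) = Q/F = 266600 / 96500 = 2.762 mol.
Fe²⁺ + 2 e⁻ → Fe, so n(Fe) = n(e⁻)/2 = 1.381 mol.
m = n·M = 1.381 × 55.85 = 77.1 g.

77.1 g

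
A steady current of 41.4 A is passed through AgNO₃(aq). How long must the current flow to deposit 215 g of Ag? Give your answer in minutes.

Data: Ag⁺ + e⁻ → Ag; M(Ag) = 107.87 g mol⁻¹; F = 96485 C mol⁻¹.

77.4 min

n(Ag) = m/M = 215 / 107.87 = 1.993 mol.
Each Ag atom requires 1 electron, so n(e⁻) = 1 × 1.993 = 1.993 mol.
Q = n(e⁻)·F = 1.993 × 96485 = 192300 C.
t = Q/I = 192300 / 41.40 A = 4645 s = 77.4 min.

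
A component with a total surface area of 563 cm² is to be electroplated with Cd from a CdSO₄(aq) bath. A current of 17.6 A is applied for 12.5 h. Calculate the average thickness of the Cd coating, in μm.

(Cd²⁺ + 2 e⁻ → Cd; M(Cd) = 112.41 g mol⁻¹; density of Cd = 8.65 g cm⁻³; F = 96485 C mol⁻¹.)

Q = I·t = 17.60 × 45000 = 792000 C; n(e⁻) = 8.209 mol.
n(Cd) = n(e⁻)/2 = 4.104 mol, so m = 4.104 × 112.41 = 461.4 g.
Volume = m/ρ = 461.4 / 8.65 = 53.34 cm³.
Thickness = V/A = 53.34 / 563 = 0.0947 cm = 947 μm.

947 μm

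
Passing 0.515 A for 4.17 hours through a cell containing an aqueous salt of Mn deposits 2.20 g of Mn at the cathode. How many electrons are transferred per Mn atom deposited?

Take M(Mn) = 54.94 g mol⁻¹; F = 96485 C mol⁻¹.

Q = I·t = 0.5150 A × 15012 s = 7731 C, so n(e⁻) = 7731/96485 = 0.08013 mol.
n(Mn) deposited = 2.20 / 54.94 = 0.04004 mol.
Electrons per atom = n(e⁻)/n(Mn) = 0.08013 / 0.04004 = 2.00 ≈ 2, so the ion is Mn²⁺.

2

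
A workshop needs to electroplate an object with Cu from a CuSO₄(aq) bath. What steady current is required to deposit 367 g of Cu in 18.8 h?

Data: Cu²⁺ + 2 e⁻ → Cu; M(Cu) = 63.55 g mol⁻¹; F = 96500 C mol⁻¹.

n(Cu) = 367 / 63.55 = 5.775 mol.
n(e⁻) = 2 × 5.775 = 11.55 mol.
Q = n(e⁻)·F = 11.55 × 96500 = 1115000 C.
I = Q/t = 1115000 / 67680 s = 16.5 A.

16.5 A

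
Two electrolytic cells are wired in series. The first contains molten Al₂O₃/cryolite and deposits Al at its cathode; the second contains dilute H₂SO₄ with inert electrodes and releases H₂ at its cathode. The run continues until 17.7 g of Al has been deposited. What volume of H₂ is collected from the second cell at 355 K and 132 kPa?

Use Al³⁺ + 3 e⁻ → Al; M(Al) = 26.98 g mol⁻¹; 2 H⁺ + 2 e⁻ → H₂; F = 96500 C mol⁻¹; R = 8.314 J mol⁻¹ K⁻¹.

n(Al) = 17.7 / 26.98 = 0.6560 mol, so n(e⁻) = 3 × 0.6560 = 1.968 mol.
The cells are in series, so the same 1.968 mol of electrons passes through the second cell.
2 H⁺ + 2 e⁻ → H₂ — 2 mol e⁻ per mol H₂, so n(H₂) = 1.968/2 = 0.9841 mol.
V = nRT/P = (0.9841 × 8.314 × 355) / (132 × 10³) = 0.0220 m³ = 22.0 L.

22.0 L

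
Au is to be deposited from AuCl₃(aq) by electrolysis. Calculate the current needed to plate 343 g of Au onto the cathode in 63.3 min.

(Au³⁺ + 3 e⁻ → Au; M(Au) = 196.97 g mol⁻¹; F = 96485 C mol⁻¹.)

n(Au) = 343 / 196.97 = 1.741 mol.
n(e⁻) = 3 × 1.741 = 5.224 mol.
Q = n(e⁻)·F = 5.224 × 96485 = 504100 C.
I = Q/t = 504100 / 3798.0 s = 133 A.

133 A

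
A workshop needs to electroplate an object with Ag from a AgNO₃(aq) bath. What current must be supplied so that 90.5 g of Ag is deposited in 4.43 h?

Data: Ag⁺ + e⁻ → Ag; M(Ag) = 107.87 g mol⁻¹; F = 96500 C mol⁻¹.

5.08 A

n(Ag) = 90.5 / 107.87 = 0.8390 mol.
n(e⁻) = 1 × 0.8390 = 0.8390 mol.
Q = n(e⁻)·F = 0.8390 × 96500 = 80960 C.
I = Q/t = 80960 / 15948 s = 5.08 A.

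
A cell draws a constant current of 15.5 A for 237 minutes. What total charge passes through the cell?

Q = I·t = 15.50 A × 14220 s = 2.20 × 10⁵ C.

2.20 × 10⁵ C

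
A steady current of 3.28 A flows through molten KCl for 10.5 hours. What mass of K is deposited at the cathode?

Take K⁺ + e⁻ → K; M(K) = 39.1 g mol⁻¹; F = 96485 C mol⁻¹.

50.2 g

Q = I·t = 3.280 A × 37800 s = 124000 C.
n(e⁻) = Q/F = 124000 / 96485 = 1.285 mol.
K⁺ + e⁻ → K, so n(K) = n(e⁻)/1 = 1.285 mol.
m = n·M = 1.285 × 39.1 = 50.2 g.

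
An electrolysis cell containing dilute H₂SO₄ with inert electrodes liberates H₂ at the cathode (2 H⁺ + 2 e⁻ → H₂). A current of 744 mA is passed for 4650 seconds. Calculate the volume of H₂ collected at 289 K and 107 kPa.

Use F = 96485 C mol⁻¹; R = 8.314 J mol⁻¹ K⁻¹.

0.403 L

Q = I·t = 0.7440 A × 4650.0 s = 3460 C.
n(e⁻) = Q/F = 3460 / 96485 = 0.03586 mol.
2 electrons are transferred per H₂ molecule, so n(H₂) = 0.03586 / 2 = 0.01793 mol.
V = nRT/P = (0.01793 × 8.314 × 289) / (107 × 10³ Pa) = 4.03 × 10⁻⁴ m³ = 0.403 L.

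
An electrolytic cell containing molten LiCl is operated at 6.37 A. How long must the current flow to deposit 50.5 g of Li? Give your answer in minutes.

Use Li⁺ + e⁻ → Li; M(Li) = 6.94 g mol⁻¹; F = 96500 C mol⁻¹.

1840 min

n(Li) = m/M = 50.5 / 6.94 = 7.277 mol.
Each Li atom requires 1 electron, so n(e⁻) = 1 × 7.277 = 7.277 mol.
Q = n(e⁻)·F = 7.277 × 96500 = 702200 C.
t = Q/I = 702200 / 6.370 A = 110200 s = 1840 min.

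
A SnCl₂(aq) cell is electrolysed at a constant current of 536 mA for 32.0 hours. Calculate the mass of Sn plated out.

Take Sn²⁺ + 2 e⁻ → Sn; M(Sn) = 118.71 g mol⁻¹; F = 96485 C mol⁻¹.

38.0 g

Q = I·t = 0.5360 A × 115200 s = 61750 C.
n(e⁻) = Q/F = 61750 / 96485 = 0.6400 mol.
Sn²⁺ + 2 e⁻ → Sn, so n(Sn) = n(e⁻)/2 = 0.3200 mol.
m = n·M = 0.3200 × 118.71 = 38.0 g.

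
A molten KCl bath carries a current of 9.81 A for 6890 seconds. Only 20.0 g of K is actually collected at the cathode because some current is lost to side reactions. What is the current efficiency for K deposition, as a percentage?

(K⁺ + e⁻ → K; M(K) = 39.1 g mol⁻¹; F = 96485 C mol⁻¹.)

73.0 %

Q = I·t = 9.810 × 6890.0 = 67590 C; n(e⁻) = 67590/96485 = 0.7005 mol.
Theoretical n(K) = n(e⁻)/1 = 0.7005 mol, i.e. m_theo = 0.7005 × 39.1 = 27.39 g.
Efficiency = m_actual / m_theo = 20.0 / 27.39 = 73.0 %.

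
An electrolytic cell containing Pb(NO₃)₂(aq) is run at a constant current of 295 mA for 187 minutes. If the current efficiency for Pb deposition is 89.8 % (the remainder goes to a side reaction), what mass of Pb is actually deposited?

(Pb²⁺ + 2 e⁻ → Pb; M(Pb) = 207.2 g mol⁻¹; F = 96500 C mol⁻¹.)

3.19 g

Q = I·t = 0.2950 × 11220 = 3310 C.
n(e⁻) = 3310/96500 = 0.03430 mol; theoretically n(Pb) = 0.03430/2 = 0.01715 mol, m_theo = 3.553 g.
At 89.8 % efficiency, m_actual = 0.898 × 3.553 = 3.19 g.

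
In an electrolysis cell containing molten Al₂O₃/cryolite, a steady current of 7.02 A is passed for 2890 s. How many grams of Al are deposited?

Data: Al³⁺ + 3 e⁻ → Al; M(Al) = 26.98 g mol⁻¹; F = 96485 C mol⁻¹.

Q = I·t = 7.020 A × 2890.0 s = 20290 C.
n(e⁻) = Q/F = 20290 / 96485 = 0.2103 mol.
Al³⁺ + 3 e⁻ → Al, so n(Al) = n(e⁻)/3 = 0.07009 mol.
m = n·M = 0.07009 × 26.98 = 1.89 g.

1.89 g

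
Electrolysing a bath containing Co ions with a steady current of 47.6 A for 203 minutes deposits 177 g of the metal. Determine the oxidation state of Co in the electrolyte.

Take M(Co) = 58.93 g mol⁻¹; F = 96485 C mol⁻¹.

Q = I·t = 47.60 A × 12180 s = 579800 C, so n(e⁻) = 579800/96485 = 6.009 mol.
n(Co) deposited = 177 / 58.93 = 3.004 mol.
Electrons per atom = n(e⁻)/n(Co) = 6.009 / 3.004 = 2.00 ≈ 2, so the ion is Co²⁺.

+2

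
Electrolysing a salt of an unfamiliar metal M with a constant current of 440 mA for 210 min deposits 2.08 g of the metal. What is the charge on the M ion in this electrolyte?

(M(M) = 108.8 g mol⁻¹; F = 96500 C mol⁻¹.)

+3

Q = I·t = 0.4400 A × 12600 s = 5544 C, so n(e⁻) = 5544/96500 = 0.05745 mol.
n(M) deposited = 2.08 / 108.8 = 0.01912 mol.
Electrons per atom = n(e⁻)/n(M) = 0.05745 / 0.01912 = 3.01 ≈ 3, so the ion is M³⁺.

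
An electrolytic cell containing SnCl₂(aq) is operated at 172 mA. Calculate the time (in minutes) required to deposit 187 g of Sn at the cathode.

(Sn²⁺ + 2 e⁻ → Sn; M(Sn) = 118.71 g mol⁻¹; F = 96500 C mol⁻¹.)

29500 min

n(Sn) = m/M = 187 / 118.71 = 1.575 mol.
Each Sn atom requires 2 electrons, so n(e⁻) = 2 × 1.575 = 3.151 mol.
Q = n(e⁻)·F = 3.151 × 96500 = 304000 C.
t = Q/I = 304000 / 0.1720 A = 1768000 s = 29500 min.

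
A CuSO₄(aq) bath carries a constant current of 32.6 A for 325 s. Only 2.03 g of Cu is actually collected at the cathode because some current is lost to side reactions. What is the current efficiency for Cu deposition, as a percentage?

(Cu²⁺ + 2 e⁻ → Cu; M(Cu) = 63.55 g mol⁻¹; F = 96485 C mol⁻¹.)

Q = I·t = 32.60 × 325.00 = 10600 C; n(e⁻) = 10600/96485 = 0.1098 mol.
Theoretical n(Cu) = n(e⁻)/2 = 0.05490 mol, i.e. m_theo = 0.05490 × 63.55 = 3.489 g.
Efficiency = m_actual / m_theo = 2.03 / 3.489 = 58.2 %.

58.2 %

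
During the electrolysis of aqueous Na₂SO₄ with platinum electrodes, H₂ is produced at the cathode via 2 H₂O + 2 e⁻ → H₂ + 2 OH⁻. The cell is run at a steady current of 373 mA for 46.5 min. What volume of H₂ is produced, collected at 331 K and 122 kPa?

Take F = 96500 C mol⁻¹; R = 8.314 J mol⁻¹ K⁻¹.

0.122 L

Q = I·t = 0.3730 A × 2790.0 s = 1041 C.
n(e⁻) = Q/F = 1041 / 96500 = 0.01078 mol.
2 electrons are transferred per H₂ molecule, so n(H₂) = 0.01078 / 2 = 0.005392 mol.
V = nRT/P = (0.005392 × 8.314 × 331) / (122 × 10³ Pa) = 1.22 × 10⁻⁴ m³ = 0.122 L.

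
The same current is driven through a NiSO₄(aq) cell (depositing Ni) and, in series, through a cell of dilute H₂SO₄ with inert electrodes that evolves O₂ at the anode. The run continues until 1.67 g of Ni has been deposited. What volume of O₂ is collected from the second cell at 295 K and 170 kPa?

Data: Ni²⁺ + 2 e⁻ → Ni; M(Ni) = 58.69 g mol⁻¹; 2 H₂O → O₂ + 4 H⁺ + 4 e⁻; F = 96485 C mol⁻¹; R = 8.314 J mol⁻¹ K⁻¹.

0.205 L

n(Ni) = 1.67 / 58.69 = 0.02845 mol, so n(e⁻) = 2 × 0.02845 = 0.05691 mol.
The cells are in series, so the same 0.05691 mol of electrons passes through the second cell.
2 H₂O → O₂ + 4 H⁺ + 4 e⁻ — 4 mol e⁻ per mol O₂, so n(O₂) = 0.05691/4 = 0.01423 mol.
V = nRT/P = (0.01423 × 8.314 × 295) / (170 × 10³) = 2.05 × 10⁻⁴ m³ = 0.205 L.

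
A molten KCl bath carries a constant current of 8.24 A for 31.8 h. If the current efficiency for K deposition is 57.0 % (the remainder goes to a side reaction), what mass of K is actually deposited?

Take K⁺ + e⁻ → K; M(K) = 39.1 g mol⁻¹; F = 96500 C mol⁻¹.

218 g

Q = I·t = 8.240 × 114480 = 943300 C.
n(e⁻) = 943300/96500 = 9.775 mol; theoretically n(K) = 9.775/1 = 9.775 mol, m_theo = 382.2 g.
At 57.0 % efficiency, m_actual = 0.570 × 382.2 = 218 g.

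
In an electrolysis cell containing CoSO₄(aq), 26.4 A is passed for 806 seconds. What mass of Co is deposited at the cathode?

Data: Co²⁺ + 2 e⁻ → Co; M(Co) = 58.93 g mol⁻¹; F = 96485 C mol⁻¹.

Q = I·t = 26.40 A × 806.00 s = 21280 C.
n(e⁻) = Q/F = 21280 / 96485 = 0.2205 mol.
Co²⁺ + 2 e⁻ → Co, so n(Co) = n(e⁻)/2 = 0.1103 mol.
m = n·M = 0.1103 × 58.93 = 6.50 g.

6.50 g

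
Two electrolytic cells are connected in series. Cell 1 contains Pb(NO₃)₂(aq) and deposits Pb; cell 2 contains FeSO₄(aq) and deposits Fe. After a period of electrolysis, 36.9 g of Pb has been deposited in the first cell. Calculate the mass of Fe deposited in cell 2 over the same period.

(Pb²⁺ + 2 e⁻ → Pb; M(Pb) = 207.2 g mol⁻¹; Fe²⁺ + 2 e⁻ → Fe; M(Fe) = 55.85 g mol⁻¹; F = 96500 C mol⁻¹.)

9.95 g

n(Pb) = 36.9 / 207.2 = 0.1781 mol.
Since Pb²⁺ + 2 e⁻ → Pb, n(e⁻) passed = 2 × 0.1781 = 0.3562 mol.
Cells in series carry the same charge, so the same 0.3562 mol of electrons passes through cell 2.
Fe²⁺ + 2 e⁻ → Fe, so n(Fe) = 0.3562 / 2 = 0.1781 mol.
m(Fe) = 0.1781 × 55.85 = 9.95 g.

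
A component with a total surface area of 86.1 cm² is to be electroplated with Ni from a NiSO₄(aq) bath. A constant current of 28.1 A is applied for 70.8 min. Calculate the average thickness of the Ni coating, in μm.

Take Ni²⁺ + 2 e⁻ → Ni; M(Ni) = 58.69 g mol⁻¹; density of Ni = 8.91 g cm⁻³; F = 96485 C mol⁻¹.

Q = I·t = 28.10 × 4248.0 = 119400 C; n(e⁻) = 1.237 mol.
n(Ni) = n(e⁻)/2 = 0.6186 mol, so m = 0.6186 × 58.69 = 36.30 g.
Volume = m/ρ = 36.30 / 8.91 = 4.075 cm³.
Thickness = V/A = 4.075 / 86.1 = 0.0473 cm = 473 μm.

473 μm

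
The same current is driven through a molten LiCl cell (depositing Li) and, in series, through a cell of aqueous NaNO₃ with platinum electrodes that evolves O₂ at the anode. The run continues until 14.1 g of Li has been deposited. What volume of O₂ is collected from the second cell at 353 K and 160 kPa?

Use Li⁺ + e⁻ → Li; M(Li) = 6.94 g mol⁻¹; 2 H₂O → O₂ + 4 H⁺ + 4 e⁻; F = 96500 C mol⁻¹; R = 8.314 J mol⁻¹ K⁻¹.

n(Li) = 14.1 / 6.94 = 2.032 mol, so n(e⁻) = 1 × 2.032 = 2.032 mol.
The cells are in series, so the same 2.032 mol of electrons passes through the second cell.
2 H₂O → O₂ + 4 H⁺ + 4 e⁻ — 4 mol e⁻ per mol O₂, so n(O₂) = 2.032/4 = 0.5079 mol.
V = nRT/P = (0.5079 × 8.314 × 353) / (160 × 10³) = 0.00932 m³ = 9.32 L.

9.32 L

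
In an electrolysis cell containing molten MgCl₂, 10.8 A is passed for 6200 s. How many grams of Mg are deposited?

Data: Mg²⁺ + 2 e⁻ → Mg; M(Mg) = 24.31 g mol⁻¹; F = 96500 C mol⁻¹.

8.43 g

Q = I·t = 10.80 A × 6200.0 s = 66960 C.
n(e⁻) = Q/F = 66960 / 96500 = 0.6939 mol.
Mg²⁺ + 2 e⁻ → Mg, so n(Mg) = n(e⁻)/2 = 0.3469 mol.
m = n·M = 0.3469 × 24.31 = 8.43 g.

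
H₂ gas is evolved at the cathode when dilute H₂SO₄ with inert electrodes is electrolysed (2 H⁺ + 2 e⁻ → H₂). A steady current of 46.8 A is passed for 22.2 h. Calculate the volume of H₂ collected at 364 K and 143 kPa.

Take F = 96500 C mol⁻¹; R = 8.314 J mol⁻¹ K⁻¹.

410 L

Q = I·t = 46.80 A × 79920 s = 3740000 C.
n(e⁻) = Q/F = 3740000 / 96500 = 38.76 mol.
2 electrons are transferred per H₂ molecule, so n(H₂) = 38.76 / 2 = 19.38 mol.
V = nRT/P = (19.38 × 8.314 × 364) / (143 × 10³ Pa) = 0.410 m³ = 410 L.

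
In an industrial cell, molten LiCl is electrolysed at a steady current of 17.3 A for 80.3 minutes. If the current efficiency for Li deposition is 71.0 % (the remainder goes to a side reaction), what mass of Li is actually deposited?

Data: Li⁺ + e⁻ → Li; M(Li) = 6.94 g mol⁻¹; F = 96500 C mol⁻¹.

Q = I·t = 17.30 × 4818.0 = 83350 C.
n(e⁻) = 83350/96500 = 0.8637 mol; theoretically n(Li) = 0.8637/1 = 0.8637 mol, m_theo = 5.994 g.
At 71.0 % efficiency, m_actual = 0.710 × 5.994 = 4.26 g.

4.26 g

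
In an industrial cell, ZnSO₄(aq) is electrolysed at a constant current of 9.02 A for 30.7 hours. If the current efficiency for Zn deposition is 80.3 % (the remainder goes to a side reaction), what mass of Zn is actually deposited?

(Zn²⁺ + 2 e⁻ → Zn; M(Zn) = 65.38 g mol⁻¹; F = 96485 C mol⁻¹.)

Q = I·t = 9.020 × 110520 = 996900 C.
n(e⁻) = 996900/96485 = 10.33 mol; theoretically n(Zn) = 10.33/2 = 5.166 mol, m_theo = 337.8 g.
At 80.3 % efficiency, m_actual = 0.803 × 337.8 = 271 g.

271 g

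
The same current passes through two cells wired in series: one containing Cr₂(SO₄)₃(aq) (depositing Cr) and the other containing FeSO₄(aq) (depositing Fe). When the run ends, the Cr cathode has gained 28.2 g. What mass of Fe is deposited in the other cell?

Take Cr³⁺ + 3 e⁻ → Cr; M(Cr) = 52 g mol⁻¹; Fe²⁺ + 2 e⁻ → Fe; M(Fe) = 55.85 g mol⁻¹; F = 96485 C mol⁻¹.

45.4 g

n(Cr) = 28.2 / 52 = 0.5423 mol.
Since Cr³⁺ + 3 e⁻ → Cr, n(e⁻) passed = 3 × 0.5423 = 1.627 mol.
Cells in series carry the same charge, so the same 1.627 mol of electrons passes through cell 2.
Fe²⁺ + 2 e⁻ → Fe, so n(Fe) = 1.627 / 2 = 0.8135 mol.
m(Fe) = 0.8135 × 55.85 = 45.4 g.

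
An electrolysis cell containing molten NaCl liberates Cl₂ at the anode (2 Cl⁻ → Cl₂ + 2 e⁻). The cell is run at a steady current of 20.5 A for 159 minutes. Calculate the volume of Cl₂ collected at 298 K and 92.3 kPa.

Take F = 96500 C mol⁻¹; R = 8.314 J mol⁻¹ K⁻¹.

27.2 L

Q = I·t = 20.50 A × 9540.0 s = 195600 C.
n(e⁻) = Q/F = 195600 / 96500 = 2.027 mol.
2 electrons are transferred per Cl₂ molecule, so n(Cl₂) = 2.027 / 2 = 1.013 mol.
V = nRT/P = (1.013 × 8.314 × 298) / (92.3 × 10³ Pa) = 0.0272 m³ = 27.2 L.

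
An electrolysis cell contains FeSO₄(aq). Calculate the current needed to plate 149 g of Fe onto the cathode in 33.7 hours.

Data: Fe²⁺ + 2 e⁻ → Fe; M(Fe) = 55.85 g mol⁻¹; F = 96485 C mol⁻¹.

n(Fe) = 149 / 55.85 = 2.668 mol.
n(e⁻) = 2 × 2.668 = 5.336 mol.
Q = n(e⁻)·F = 5.336 × 96485 = 514800 C.
I = Q/t = 514800 / 121320 s = 4.24 A.

4.24 A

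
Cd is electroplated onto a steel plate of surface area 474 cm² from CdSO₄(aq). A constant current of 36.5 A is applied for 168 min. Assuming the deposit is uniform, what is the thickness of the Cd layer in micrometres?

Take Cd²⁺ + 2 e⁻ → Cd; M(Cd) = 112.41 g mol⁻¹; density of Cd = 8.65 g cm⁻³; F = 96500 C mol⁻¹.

523 μm

Q = I·t = 36.50 × 10080 = 367900 C; n(e⁻) = 3.813 mol.
n(Cd) = n(e⁻)/2 = 1.906 mol, so m = 1.906 × 112.41 = 214.3 g.
Volume = m/ρ = 214.3 / 8.65 = 24.77 cm³.
Thickness = V/A = 24.77 / 474 = 0.0523 cm = 523 μm.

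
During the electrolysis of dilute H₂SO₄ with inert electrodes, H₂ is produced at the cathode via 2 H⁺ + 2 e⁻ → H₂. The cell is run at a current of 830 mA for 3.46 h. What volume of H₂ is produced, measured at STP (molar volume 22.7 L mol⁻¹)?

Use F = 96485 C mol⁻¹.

Q = I·t = 0.8300 A × 12456 s = 10340 C.
n(e⁻) = Q/F = 10340 / 96485 = 0.1072 mol.
2 electrons are transferred per H₂ molecule, so n(H₂) = 0.1072 / 2 = 0.05358 mol.
V = n × V_m = 0.05358 × 22.7 = 1.22 L.

1.22 L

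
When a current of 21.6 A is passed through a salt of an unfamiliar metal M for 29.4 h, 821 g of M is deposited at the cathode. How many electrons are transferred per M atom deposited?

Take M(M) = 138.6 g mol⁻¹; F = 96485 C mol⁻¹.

Q = I·t = 21.60 A × 105840 s = 2286000 C, so n(e⁻) = 2286000/96485 = 23.69 mol.
n(M) deposited = 821 / 138.6 = 5.924 mol.
Electrons per atom = n(e⁻)/n(M) = 23.69 / 5.924 = 4.00 ≈ 4, so the ion is M⁴⁺.

4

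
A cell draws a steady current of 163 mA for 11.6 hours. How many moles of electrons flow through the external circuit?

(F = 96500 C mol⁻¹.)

0.0705 mol

Q = I·t = 0.1630 A × 41760 s = 6807 C.
n(e⁻) = Q/F = 6807 / 96500 = 0.0705 mol.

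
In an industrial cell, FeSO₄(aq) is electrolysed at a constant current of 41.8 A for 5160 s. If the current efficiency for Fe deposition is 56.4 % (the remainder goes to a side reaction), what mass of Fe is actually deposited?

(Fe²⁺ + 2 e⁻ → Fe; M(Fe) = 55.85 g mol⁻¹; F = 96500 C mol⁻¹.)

35.2 g

Q = I·t = 41.80 × 5160.0 = 215700 C.
n(e⁻) = 215700/96500 = 2.235 mol; theoretically n(Fe) = 2.235/2 = 1.118 mol, m_theo = 62.42 g.
At 56.4 % efficiency, m_actual = 0.564 × 62.42 = 35.2 g.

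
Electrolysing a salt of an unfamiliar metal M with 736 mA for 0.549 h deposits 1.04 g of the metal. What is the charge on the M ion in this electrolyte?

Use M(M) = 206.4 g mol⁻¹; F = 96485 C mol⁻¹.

+3

Q = I·t = 0.7360 A × 1976.4 s = 1455 C, so n(e⁻) = 1455/96485 = 0.01508 mol.
n(M) deposited = 1.04 / 206.4 = 0.005039 mol.
Electrons per atom = n(e⁻)/n(M) = 0.01508 / 0.005039 = 2.99 ≈ 3, so the ion is M³⁺.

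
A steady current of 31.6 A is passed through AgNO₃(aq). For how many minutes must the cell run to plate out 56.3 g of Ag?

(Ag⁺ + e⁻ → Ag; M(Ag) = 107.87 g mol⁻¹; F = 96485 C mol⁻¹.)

n(Ag) = m/M = 56.3 / 107.87 = 0.5219 mol.
Each Ag atom requires 1 electron, so n(e⁻) = 1 × 0.5219 = 0.5219 mol.
Q = n(e⁻)·F = 0.5219 × 96485 = 50360 C.
t = Q/I = 50360 / 31.60 A = 1594 s = 26.6 min.

26.6 min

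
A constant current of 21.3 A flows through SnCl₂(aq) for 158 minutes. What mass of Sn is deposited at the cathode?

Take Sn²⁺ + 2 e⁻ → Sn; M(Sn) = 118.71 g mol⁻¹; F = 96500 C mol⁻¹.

Q = I·t = 21.30 A × 9480.0 s = 201900 C.
n(e⁻) = Q/F = 201900 / 96500 = 2.092 mol.
Sn²⁺ + 2 e⁻ → Sn, so n(Sn) = n(e⁻)/2 = 1.046 mol.
m = n·M = 1.046 × 118.71 = 124 g.

124 g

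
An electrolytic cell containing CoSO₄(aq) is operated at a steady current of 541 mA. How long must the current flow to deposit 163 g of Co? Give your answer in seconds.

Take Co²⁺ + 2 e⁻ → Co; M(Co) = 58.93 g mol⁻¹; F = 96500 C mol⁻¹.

9.87 × 10⁵ s

n(Co) = m/M = 163 / 58.93 = 2.766 mol.
Each Co atom requires 2 electrons, so n(e⁻) = 2 × 2.766 = 5.532 mol.
Q = n(e⁻)·F = 5.532 × 96500 = 533800 C.
t = Q/I = 533800 / 0.5410 A = 986800 s.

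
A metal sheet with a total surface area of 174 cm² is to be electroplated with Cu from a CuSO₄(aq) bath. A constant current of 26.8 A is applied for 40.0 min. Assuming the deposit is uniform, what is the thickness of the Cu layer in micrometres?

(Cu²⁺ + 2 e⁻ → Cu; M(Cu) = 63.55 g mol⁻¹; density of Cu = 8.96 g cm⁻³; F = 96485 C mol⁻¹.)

136 μm

Q = I·t = 26.80 × 2400.0 = 64320 C; n(e⁻) = 0.6666 mol.
n(Cu) = n(e⁻)/2 = 0.3333 mol, so m = 0.3333 × 63.55 = 21.18 g.
Volume = m/ρ = 21.18 / 8.96 = 2.364 cm³.
Thickness = V/A = 2.364 / 174 = 0.0136 cm = 136 μm.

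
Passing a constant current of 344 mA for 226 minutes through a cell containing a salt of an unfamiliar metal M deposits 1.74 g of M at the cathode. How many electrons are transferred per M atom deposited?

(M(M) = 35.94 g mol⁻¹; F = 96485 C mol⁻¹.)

1

Q = I·t = 0.3440 A × 13560 s = 4665 C, so n(e⁻) = 4665/96485 = 0.04835 mol.
n(M) deposited = 1.74 / 35.94 = 0.04841 mol.
Electrons per atom = n(e⁻)/n(M) = 0.04835 / 0.04841 = 0.999 ≈ 1, so the ion is M⁺.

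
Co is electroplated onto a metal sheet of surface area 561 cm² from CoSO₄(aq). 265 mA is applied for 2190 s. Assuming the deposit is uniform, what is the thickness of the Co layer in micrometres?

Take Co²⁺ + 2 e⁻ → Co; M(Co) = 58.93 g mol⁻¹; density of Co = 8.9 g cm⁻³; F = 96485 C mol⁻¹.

0.355 μm

Q = I·t = 0.2650 × 2190.0 = 580.4 C; n(e⁻) = 0.006015 mol.
n(Co) = n(e⁻)/2 = 0.003007 mol, so m = 0.003007 × 58.93 = 0.1772 g.
Volume = m/ρ = 0.1772 / 8.9 = 0.01991 cm³.
Thickness = V/A = 0.01991 / 561 = 3.55 × 10⁻⁵ cm = 0.355 μm.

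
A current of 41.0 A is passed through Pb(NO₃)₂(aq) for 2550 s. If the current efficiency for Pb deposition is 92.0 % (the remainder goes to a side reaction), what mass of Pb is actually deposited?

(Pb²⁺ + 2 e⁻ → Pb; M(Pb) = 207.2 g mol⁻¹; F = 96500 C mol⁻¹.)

Q = I·t = 41.00 × 2550.0 = 104600 C.
n(e⁻) = 104600/96500 = 1.083 mol; theoretically n(Pb) = 1.083/2 = 0.5417 mol, m_theo = 112.2 g.
At 92.0 % efficiency, m_actual = 0.920 × 112.2 = 103 g.

103 g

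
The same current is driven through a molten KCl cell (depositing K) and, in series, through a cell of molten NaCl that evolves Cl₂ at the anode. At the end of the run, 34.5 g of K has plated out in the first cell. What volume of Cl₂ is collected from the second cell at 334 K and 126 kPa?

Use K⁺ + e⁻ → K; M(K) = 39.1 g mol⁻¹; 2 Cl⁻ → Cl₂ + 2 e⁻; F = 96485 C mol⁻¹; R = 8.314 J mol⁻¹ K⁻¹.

9.72 L

n(K) = 34.5 / 39.1 = 0.8824 mol, so n(e⁻) = 1 × 0.8824 = 0.8824 mol.
The cells are in series, so the same 0.8824 mol of electrons passes through the second cell.
2 Cl⁻ → Cl₂ + 2 e⁻ — 2 mol e⁻ per mol Cl₂, so n(Cl₂) = 0.8824/2 = 0.4412 mol.
V = nRT/P = (0.4412 × 8.314 × 334) / (126 × 10³) = 0.00972 m³ = 9.72 L.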